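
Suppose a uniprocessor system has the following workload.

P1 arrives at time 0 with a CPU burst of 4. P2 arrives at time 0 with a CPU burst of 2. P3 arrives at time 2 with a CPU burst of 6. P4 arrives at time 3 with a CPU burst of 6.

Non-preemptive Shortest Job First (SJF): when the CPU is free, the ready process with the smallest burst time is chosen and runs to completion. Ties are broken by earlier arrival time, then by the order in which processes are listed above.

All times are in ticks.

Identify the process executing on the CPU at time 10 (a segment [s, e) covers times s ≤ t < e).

P3

Gantt: | P2 0-2 | P1 2-6 | P3 6-12 | P4 12-18 |
Completion: P1=6  P2=2  P3=12  P4=18
Turnaround (C−A): P1=6  P2=2  P3=10  P4=15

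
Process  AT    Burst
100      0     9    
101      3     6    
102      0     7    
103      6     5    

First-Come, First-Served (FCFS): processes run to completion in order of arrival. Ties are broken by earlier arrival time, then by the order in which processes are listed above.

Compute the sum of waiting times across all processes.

38

Gantt: | 100 0-9 | 102 9-16 | 101 16-22 | 103 22-27 |
Completion: 100=9  101=22  102=16  103=27
Turnaround (C−A): 100=9  101=19  102=16  103=21
Waiting = turnaround − burst: 100=0, 101=13, 102=9, 103=16
Total waiting = 0 + 13 + 9 + 16 = 38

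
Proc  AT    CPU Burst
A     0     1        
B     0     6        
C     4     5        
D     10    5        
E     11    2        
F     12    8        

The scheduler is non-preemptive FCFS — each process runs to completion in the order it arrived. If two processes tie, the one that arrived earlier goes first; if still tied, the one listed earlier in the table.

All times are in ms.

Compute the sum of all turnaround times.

Schedule: | A 0-1 | B 1-7 | C 7-12 | D 12-17 | E 17-19 | F 19-27 |
Completion: A=1  B=7  C=12  D=17  E=19  F=27
Turnaround (C−A): A=1  B=7  C=8  D=7  E=8  F=15
Turnaround = completion − arrival: A=1, B=7, C=8, D=7, E=8, F=15
Total turnaround = 1 + 7 + 8 + 7 + 8 + 15 = 46

46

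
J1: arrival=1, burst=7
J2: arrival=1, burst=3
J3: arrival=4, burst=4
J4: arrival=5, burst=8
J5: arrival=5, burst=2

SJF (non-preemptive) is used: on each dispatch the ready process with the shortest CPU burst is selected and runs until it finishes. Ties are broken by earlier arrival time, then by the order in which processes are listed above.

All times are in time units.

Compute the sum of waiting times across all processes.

24

Timeline: | idle 0-1 | J2 1-4 | J3 4-8 | J5 8-10 | J1 10-17 | J4 17-25 |
Completion: J1=17  J2=4  J3=8  J4=25  J5=10
Turnaround (C−A): J1=16  J2=3  J3=4  J4=20  J5=5
Waiting = turnaround − burst: J1=9, J2=0, J3=0, J4=12, J5=3
Total waiting = 9 + 0 + 0 + 12 + 3 = 24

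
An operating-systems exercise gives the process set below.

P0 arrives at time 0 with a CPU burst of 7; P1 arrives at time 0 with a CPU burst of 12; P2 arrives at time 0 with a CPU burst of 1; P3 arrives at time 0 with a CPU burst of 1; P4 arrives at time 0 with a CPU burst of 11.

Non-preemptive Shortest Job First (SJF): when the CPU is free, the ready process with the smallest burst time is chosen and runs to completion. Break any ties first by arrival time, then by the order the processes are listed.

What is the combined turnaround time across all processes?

Timeline: | P2 0-1 | P3 1-2 | P0 2-9 | P4 9-20 | P1 20-32 |
Completion: P0=9  P1=32  P2=1  P3=2  P4=20
Turnaround (C−A): P0=9  P1=32  P2=1  P3=2  P4=20
Turnaround = completion − arrival: P0=9, P1=32, P2=1, P3=2, P4=20
Total turnaround = 9 + 32 + 1 + 2 + 20 = 64

64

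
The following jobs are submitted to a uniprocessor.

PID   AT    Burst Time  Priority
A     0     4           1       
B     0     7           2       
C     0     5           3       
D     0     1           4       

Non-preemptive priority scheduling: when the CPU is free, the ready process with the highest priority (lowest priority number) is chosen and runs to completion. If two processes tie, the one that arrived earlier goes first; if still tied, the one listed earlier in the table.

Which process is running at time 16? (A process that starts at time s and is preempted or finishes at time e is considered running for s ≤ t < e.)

D

Timeline: | A 0-4 | B 4-11 | C 11-16 | D 16-17 |
Completion: A=4  B=11  C=16  D=17
Turnaround (C−A): A=4  B=11  C=16  D=17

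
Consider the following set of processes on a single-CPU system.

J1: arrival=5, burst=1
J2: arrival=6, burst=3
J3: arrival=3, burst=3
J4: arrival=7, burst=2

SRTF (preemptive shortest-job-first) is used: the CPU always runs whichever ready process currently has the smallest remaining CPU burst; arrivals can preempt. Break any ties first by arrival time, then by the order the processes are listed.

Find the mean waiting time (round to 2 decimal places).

1.00

Gantt: | idle 0-3 | J3 3-6 | J1 6-7 | J4 7-9 | J2 9-12 |
Completion: J1=7  J2=12  J3=6  J4=9
Turnaround (C−A): J1=2  J2=6  J3=3  J4=2
Waiting times: J1=1, J2=3, J3=0, J4=0
Average waiting = (1+3+0+0) / 4 = 4/4 = 1.00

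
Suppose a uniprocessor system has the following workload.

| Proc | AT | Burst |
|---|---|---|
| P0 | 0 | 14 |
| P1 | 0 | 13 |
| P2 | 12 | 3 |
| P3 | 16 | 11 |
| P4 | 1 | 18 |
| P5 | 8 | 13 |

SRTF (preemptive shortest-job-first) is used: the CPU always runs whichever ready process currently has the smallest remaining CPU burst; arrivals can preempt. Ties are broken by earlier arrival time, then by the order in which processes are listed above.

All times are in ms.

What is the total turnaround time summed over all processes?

185

Gantt: | P1 0-13 | P2 13-16 | P3 16-27 | P5 27-40 | P0 40-54 | P4 54-72 |
Completion: P0=54  P1=13  P2=16  P3=27  P4=72  P5=40
Turnaround (C−A): P0=54  P1=13  P2=4  P3=11  P4=71  P5=32
Turnaround = completion − arrival: P0=54, P1=13, P2=4, P3=11, P4=71, P5=32
Total turnaround = 54 + 13 + 4 + 11 + 71 + 32 = 185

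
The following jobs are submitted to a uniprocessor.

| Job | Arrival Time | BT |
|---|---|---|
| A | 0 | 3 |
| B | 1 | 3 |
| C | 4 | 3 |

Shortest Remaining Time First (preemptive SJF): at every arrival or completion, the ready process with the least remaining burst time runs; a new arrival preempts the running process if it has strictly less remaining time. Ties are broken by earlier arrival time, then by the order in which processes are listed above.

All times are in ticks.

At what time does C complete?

Gantt: | A 0-3 | B 3-6 | C 6-9 |
Completion: A=3  B=6  C=9
Turnaround (C−A): A=3  B=5  C=5

9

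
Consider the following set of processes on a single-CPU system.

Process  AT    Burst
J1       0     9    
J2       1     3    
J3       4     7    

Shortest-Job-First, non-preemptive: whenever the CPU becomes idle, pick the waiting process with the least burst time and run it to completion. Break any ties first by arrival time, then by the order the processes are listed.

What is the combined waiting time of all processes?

16

Gantt: | J1 0-9 | J2 9-12 | J3 12-19 |
Completion: J1=9  J2=12  J3=19
Waiting = turnaround − burst: J1=0, J2=8, J3=8
Total waiting = 0 + 8 + 8 = 16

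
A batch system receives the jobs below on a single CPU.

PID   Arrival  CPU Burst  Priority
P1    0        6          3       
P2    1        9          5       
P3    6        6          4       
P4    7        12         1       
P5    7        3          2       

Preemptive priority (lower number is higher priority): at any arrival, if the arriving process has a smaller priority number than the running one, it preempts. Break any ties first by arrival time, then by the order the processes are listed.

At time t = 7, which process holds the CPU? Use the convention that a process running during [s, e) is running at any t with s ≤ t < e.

P4

Schedule: | P1 0-6 | P3 6-7 | P4 7-19 | P5 19-22 | P3 22-27 | P2 27-36 |
Completion: P1=6  P2=36  P3=27  P4=19  P5=22
Turnaround (C−A): P1=6  P2=35  P3=21  P4=12  P5=15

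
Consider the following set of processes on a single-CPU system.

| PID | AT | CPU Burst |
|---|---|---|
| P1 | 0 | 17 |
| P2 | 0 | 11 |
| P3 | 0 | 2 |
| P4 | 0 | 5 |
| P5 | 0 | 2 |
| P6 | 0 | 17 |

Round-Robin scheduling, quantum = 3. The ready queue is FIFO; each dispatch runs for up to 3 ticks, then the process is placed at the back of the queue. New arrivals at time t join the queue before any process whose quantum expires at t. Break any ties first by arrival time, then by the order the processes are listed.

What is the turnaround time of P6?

54

Gantt: | P1 0-3 | P2 3-6 | P3 6-8 | P4 8-11 | P5 11-13 | P6 13-16 | P1 16-19 | P2 19-22 | P4 22-24 | P6 24-27 | P1 27-30 | P2 30-33 | P6 33-36 | P1 36-39 | P2 39-41 | P6 41-44 | P1 44-47 | P6 47-50 | P1 50-52 | P6 52-54 |
Completion: P1=52  P2=41  P3=8  P4=24  P5=13  P6=54
Turnaround (C−A): P1=52  P2=41  P3=8  P4=24  P5=13  P6=54
Turnaround(P6) = completion − arrival = 54 − 0 = 54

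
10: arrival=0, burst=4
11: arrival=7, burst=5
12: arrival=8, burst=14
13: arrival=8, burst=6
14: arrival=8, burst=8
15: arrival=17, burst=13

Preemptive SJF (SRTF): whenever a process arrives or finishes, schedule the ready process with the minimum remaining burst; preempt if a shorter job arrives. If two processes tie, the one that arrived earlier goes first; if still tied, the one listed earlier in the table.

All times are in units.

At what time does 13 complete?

18

Schedule: | 10 0-4 | idle 4-7 | 11 7-12 | 13 12-18 | 14 18-26 | 15 26-39 | 12 39-53 |
Completion: 10=4  11=12  12=53  13=18  14=26  15=39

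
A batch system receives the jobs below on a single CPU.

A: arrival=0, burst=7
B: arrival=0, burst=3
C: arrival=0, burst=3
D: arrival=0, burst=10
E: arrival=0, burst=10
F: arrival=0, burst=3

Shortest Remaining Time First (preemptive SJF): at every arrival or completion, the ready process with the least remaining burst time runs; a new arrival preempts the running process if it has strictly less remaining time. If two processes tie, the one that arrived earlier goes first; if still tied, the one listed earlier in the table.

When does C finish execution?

6

Schedule: | B 0-3 | C 3-6 | F 6-9 | A 9-16 | D 16-26 | E 26-36 |
Completion: A=16  B=3  C=6  D=26  E=36  F=9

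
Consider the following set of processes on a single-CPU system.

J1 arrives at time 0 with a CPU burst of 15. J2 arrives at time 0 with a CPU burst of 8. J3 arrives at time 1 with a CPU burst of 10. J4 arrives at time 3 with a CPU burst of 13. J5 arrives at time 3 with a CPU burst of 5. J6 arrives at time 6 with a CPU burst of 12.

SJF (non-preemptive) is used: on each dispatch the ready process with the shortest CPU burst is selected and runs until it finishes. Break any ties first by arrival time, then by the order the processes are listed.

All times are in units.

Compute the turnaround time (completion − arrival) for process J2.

8

Timeline: | J2 0-8 | J5 8-13 | J3 13-23 | J6 23-35 | J4 35-48 | J1 48-63 |
Completion: J1=63  J2=8  J3=23  J4=48  J5=13  J6=35
Turnaround (C−A): J1=63  J2=8  J3=22  J4=45  J5=10  J6=29
Turnaround(J2) = completion − arrival = 8 − 0 = 8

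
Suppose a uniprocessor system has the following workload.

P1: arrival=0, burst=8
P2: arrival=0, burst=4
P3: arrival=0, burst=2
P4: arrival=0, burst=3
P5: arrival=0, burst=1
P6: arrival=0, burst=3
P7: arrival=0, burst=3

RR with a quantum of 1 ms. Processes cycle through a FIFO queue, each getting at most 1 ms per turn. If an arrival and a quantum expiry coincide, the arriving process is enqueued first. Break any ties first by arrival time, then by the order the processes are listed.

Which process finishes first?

Timeline: | P1 0-1 | P2 1-2 | P3 2-3 | P4 3-4 | P5 4-5 | P6 5-6 | P7 6-7 | P1 7-8 | P2 8-9 | P3 9-10 | P4 10-11 | P6 11-12 | P7 12-13 | P1 13-14 | P2 14-15 | P4 15-16 | P6 16-17 | P7 17-18 | P1 18-19 | P2 19-20 | P1 20-24 |
Completion: P1=24  P2=20  P3=10  P4=16  P5=5  P6=17  P7=18
Turnaround (C−A): P1=24  P2=20  P3=10  P4=16  P5=5  P6=17  P7=18
Finish order: P5 → P3 → P4 → P6 → P7 → P2 → P1

P5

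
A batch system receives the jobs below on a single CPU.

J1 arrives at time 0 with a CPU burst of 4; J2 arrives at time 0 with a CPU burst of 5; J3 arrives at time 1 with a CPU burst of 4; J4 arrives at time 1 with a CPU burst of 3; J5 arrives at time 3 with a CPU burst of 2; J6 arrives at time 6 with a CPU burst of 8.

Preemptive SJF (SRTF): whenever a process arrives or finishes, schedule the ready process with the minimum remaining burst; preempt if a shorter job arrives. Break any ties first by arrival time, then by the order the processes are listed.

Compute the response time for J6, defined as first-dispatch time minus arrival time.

Schedule: | J1 0-4 | J5 4-6 | J4 6-9 | J3 9-13 | J2 13-18 | J6 18-26 |
Completion: J1=4  J2=18  J3=13  J4=9  J5=6  J6=26
Turnaround (C−A): J1=4  J2=18  J3=12  J4=8  J5=3  J6=20
Response(J6) = first start − arrival = 18 − 6 = 12

12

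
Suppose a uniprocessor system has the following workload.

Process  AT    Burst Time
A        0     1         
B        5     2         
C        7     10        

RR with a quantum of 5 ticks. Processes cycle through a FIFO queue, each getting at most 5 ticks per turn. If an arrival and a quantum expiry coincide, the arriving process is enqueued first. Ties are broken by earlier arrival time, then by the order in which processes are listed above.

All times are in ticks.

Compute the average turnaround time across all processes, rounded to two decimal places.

4.33

Schedule: | A 0-1 | idle 1-5 | B 5-7 | C 7-17 |
Completion: A=1  B=7  C=17
Turnaround times: A=1, B=2, C=10
Average turnaround = (1+2+10) / 3 = 13/3 = 4.33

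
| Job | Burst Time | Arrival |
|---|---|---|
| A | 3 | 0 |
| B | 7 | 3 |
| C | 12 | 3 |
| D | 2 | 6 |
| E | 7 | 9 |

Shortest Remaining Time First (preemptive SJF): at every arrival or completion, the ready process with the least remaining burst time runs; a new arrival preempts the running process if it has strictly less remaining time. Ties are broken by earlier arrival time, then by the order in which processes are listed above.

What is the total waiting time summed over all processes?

21

Timeline: | A 0-3 | B 3-6 | D 6-8 | B 8-12 | E 12-19 | C 19-31 |
Completion: A=3  B=12  C=31  D=8  E=19
Turnaround (C−A): A=3  B=9  C=28  D=2  E=10
Waiting = turnaround − burst: A=0, B=2, C=16, D=0, E=3
Total waiting = 0 + 2 + 16 + 0 + 3 = 21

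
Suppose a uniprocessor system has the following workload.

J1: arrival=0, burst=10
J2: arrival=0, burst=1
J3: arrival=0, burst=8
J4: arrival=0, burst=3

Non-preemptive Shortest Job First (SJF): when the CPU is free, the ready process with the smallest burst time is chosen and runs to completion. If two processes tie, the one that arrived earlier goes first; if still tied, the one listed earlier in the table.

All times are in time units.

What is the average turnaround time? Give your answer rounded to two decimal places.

Timeline: | J2 0-1 | J4 1-4 | J3 4-12 | J1 12-22 |
Completion: J1=22  J2=1  J3=12  J4=4
Turnaround times: J1=22, J2=1, J3=12, J4=4
Average turnaround = (22+1+12+4) / 4 = 39/4 = 9.75

9.75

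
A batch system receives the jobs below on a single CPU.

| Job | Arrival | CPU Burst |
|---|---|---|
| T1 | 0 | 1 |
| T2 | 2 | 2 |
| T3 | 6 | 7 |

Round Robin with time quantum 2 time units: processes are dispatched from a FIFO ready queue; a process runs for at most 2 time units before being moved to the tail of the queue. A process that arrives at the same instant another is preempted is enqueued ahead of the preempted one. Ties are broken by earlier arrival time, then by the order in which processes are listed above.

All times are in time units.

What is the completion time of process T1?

1

Timeline: | T1 0-1 | idle 1-2 | T2 2-4 | idle 4-6 | T3 6-13 |
Completion: T1=1  T2=4  T3=13
Turnaround (C−A): T1=1  T2=2  T3=7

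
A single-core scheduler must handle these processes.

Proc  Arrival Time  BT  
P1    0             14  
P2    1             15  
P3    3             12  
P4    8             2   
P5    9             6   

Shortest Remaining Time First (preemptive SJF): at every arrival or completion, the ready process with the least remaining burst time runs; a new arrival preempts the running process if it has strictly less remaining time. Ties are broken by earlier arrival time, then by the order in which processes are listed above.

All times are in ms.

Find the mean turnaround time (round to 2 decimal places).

Gantt: | P1 0-8 | P4 8-10 | P1 10-16 | P5 16-22 | P3 22-34 | P2 34-49 |
Completion: P1=16  P2=49  P3=34  P4=10  P5=22
Turnaround times: P1=16, P2=48, P3=31, P4=2, P5=13
Average turnaround = (16+48+31+2+13) / 5 = 110/5 = 22.00

22.00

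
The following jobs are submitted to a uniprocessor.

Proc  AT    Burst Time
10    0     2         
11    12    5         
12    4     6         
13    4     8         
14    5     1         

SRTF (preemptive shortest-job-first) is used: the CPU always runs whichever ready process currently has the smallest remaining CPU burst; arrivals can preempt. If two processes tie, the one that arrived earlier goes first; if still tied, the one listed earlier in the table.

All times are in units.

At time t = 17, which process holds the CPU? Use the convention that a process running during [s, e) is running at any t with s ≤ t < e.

Gantt: | 10 0-2 | idle 2-4 | 12 4-5 | 14 5-6 | 12 6-11 | 13 11-12 | 11 12-17 | 13 17-24 |
Completion: 10=2  11=17  12=11  13=24  14=6
Turnaround (C−A): 10=2  11=5  12=7  13=20  14=1

13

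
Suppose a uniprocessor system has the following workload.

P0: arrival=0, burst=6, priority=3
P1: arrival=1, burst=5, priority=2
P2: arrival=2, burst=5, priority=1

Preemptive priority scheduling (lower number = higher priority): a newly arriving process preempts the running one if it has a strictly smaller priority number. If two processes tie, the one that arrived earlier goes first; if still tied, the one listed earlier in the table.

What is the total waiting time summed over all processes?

Schedule: | P0 0-1 | P1 1-2 | P2 2-7 | P1 7-11 | P0 11-16 |
Completion: P0=16  P1=11  P2=7
Turnaround (C−A): P0=16  P1=10  P2=5
Waiting = turnaround − burst: P0=10, P1=5, P2=0
Total waiting = 10 + 5 + 0 = 15

15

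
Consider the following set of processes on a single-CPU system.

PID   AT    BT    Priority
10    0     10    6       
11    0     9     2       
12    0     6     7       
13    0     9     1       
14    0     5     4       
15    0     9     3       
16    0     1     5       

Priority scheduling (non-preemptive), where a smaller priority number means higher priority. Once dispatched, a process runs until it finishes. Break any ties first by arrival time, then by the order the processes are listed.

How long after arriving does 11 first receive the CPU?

Gantt: | 13 0-9 | 11 9-18 | 15 18-27 | 14 27-32 | 16 32-33 | 10 33-43 | 12 43-49 |
Completion: 10=43  11=18  12=49  13=9  14=32  15=27  16=33
Response(11) = first start − arrival = 9 − 0 = 9

9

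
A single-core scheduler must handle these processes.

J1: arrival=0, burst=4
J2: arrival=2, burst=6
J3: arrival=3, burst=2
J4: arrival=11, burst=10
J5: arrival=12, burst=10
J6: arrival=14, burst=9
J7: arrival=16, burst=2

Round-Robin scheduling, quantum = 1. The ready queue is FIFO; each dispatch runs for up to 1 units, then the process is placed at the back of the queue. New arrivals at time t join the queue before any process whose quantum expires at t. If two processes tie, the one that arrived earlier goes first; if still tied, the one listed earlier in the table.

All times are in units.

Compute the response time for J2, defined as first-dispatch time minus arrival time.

Schedule: | J1 0-2 | J2 2-3 | J1 3-4 | J3 4-5 | J2 5-6 | J1 6-7 | J3 7-8 | J2 8-11 | J4 11-12 | J2 12-13 | J5 13-14 | J4 14-15 | J6 15-16 | J5 16-17 | J4 17-18 | J7 18-19 | J6 19-20 | J5 20-21 | J4 21-22 | J7 22-23 | J6 23-24 | J5 24-25 | J4 25-26 | J6 26-27 | J5 27-28 | J4 28-29 | J6 29-30 | J5 30-31 | J4 31-32 | J6 32-33 | J5 33-34 | J4 34-35 | J6 35-36 | J5 36-37 | J4 37-38 | J6 38-39 | J5 39-40 | J4 40-41 | J6 41-42 | J5 42-43 |
Completion: J1=7  J2=13  J3=8  J4=41  J5=43  J6=42  J7=23
Response(J2) = first start − arrival = 2 − 2 = 0

0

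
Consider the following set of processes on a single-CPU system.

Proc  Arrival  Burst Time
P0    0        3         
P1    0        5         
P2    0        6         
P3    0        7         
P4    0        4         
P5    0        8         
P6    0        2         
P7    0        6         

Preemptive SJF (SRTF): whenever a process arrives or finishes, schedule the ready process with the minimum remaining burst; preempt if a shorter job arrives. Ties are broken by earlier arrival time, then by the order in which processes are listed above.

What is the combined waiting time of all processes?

109

Timeline: | P6 0-2 | P0 2-5 | P4 5-9 | P1 9-14 | P2 14-20 | P7 20-26 | P3 26-33 | P5 33-41 |
Completion: P0=5  P1=14  P2=20  P3=33  P4=9  P5=41  P6=2  P7=26
Turnaround (C−A): P0=5  P1=14  P2=20  P3=33  P4=9  P5=41  P6=2  P7=26
Waiting = turnaround − burst: P0=2, P1=9, P2=14, P3=26, P4=5, P5=33, P6=0, P7=20
Total waiting = 2 + 9 + 14 + 26 + 5 + 33 + 0 + 20 = 109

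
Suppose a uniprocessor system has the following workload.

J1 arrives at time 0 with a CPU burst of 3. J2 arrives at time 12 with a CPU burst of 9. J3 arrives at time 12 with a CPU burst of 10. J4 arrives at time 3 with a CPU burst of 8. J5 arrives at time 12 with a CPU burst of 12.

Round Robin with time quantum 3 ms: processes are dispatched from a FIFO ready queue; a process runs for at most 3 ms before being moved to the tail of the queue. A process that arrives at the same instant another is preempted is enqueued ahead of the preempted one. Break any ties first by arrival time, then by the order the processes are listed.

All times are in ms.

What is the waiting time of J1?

Timeline: | J1 0-3 | J4 3-11 | idle 11-12 | J2 12-15 | J3 15-18 | J5 18-21 | J2 21-24 | J3 24-27 | J5 27-30 | J2 30-33 | J3 33-36 | J5 36-39 | J3 39-40 | J5 40-43 |
Completion: J1=3  J2=33  J3=40  J4=11  J5=43
Turnaround (C−A): J1=3  J2=21  J3=28  J4=8  J5=31
Waiting(J1) = turnaround − burst = 3 − 3 = 0

0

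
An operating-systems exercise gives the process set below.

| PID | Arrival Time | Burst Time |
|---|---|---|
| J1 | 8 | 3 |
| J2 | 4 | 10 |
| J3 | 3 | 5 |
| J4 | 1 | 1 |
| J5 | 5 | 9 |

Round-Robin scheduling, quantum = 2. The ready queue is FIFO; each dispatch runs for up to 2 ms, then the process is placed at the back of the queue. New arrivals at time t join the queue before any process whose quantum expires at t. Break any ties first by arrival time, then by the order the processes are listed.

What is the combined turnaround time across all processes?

79

Schedule: | idle 0-1 | J4 1-2 | idle 2-3 | J3 3-5 | J2 5-7 | J5 7-9 | J3 9-11 | J2 11-13 | J1 13-15 | J5 15-17 | J3 17-18 | J2 18-20 | J1 20-21 | J5 21-23 | J2 23-25 | J5 25-27 | J2 27-29 | J5 29-30 |
Completion: J1=21  J2=29  J3=18  J4=2  J5=30
Turnaround = completion − arrival: J1=13, J2=25, J3=15, J4=1, J5=25
Total turnaround = 13 + 25 + 15 + 1 + 25 = 79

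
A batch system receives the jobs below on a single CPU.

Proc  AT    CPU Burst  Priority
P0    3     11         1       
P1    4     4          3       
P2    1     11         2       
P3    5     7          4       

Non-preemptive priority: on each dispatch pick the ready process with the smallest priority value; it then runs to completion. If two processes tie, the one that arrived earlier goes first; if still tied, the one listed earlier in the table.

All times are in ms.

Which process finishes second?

P0

Schedule: | idle 0-1 | P2 1-12 | P0 12-23 | P1 23-27 | P3 27-34 |
Completion: P0=23  P1=27  P2=12  P3=34
Turnaround (C−A): P0=20  P1=23  P2=11  P3=29
Finish order: P2 → P0 → P1 → P3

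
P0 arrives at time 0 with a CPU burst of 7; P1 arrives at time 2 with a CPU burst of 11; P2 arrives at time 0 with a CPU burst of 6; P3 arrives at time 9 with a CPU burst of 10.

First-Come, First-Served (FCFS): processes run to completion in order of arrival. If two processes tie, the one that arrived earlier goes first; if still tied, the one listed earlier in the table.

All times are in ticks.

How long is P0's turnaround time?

7

Schedule: | P0 0-7 | P2 7-13 | P1 13-24 | P3 24-34 |
Completion: P0=7  P1=24  P2=13  P3=34
Turnaround(P0) = completion − arrival = 7 − 0 = 7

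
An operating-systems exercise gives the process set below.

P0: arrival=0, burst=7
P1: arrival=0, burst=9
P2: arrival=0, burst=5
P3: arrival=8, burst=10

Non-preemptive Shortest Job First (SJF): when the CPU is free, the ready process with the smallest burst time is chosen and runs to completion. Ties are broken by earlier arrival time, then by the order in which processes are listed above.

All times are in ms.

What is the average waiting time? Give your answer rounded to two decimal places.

Schedule: | P2 0-5 | P0 5-12 | P1 12-21 | P3 21-31 |
Completion: P0=12  P1=21  P2=5  P3=31
Turnaround (C−A): P0=12  P1=21  P2=5  P3=23
Waiting times: P0=5, P1=12, P2=0, P3=13
Average waiting = (5+12+0+13) / 4 = 30/4 = 7.50

7.50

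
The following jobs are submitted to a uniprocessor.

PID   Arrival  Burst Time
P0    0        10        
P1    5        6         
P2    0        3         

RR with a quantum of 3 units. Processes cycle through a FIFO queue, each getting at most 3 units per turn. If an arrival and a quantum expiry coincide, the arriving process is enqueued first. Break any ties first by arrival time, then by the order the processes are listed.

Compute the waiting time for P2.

Timeline: | P0 0-3 | P2 3-6 | P0 6-9 | P1 9-12 | P0 12-15 | P1 15-18 | P0 18-19 |
Completion: P0=19  P1=18  P2=6
Turnaround (C−A): P0=19  P1=13  P2=6
Waiting(P2) = turnaround − burst = 6 − 3 = 3

3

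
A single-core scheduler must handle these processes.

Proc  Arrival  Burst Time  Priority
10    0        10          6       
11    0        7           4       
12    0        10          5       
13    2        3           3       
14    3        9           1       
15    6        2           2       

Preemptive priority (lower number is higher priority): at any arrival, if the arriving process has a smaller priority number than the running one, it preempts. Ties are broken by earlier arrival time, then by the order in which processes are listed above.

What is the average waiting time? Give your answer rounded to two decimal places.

13.83

Timeline: | 11 0-2 | 13 2-3 | 14 3-12 | 15 12-14 | 13 14-16 | 11 16-21 | 12 21-31 | 10 31-41 |
Completion: 10=41  11=21  12=31  13=16  14=12  15=14
Turnaround (C−A): 10=41  11=21  12=31  13=14  14=9  15=8
Waiting times: 10=31, 11=14, 12=21, 13=11, 14=0, 15=6
Average waiting = (31+14+21+11+0+6) / 6 = 83/6 = 13.83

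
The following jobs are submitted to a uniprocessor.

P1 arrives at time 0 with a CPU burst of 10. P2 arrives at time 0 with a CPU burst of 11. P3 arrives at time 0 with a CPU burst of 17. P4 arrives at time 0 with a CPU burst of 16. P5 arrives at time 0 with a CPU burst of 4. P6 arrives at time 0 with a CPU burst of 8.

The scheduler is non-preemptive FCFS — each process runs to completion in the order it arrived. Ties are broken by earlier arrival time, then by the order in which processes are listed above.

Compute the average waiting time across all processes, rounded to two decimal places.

Schedule: | P1 0-10 | P2 10-21 | P3 21-38 | P4 38-54 | P5 54-58 | P6 58-66 |
Completion: P1=10  P2=21  P3=38  P4=54  P5=58  P6=66
Turnaround (C−A): P1=10  P2=21  P3=38  P4=54  P5=58  P6=66
Waiting times: P1=0, P2=10, P3=21, P4=38, P5=54, P6=58
Average waiting = (0+10+21+38+54+58) / 6 = 181/6 = 30.17

30.17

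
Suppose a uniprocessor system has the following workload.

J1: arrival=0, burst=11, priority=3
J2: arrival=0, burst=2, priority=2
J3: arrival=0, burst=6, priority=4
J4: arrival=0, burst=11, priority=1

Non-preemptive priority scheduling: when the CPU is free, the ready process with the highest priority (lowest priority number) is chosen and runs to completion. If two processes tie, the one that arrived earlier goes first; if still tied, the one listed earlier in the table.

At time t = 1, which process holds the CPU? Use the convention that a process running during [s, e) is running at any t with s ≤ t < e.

J4

Gantt: | J4 0-11 | J2 11-13 | J1 13-24 | J3 24-30 |
Completion: J1=24  J2=13  J3=30  J4=11
Turnaround (C−A): J1=24  J2=13  J3=30  J4=11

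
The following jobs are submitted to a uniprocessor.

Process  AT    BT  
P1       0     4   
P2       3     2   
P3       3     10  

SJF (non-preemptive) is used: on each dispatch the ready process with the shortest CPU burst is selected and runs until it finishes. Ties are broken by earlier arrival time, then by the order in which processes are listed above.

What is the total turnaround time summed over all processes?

Timeline: | P1 0-4 | P2 4-6 | P3 6-16 |
Completion: P1=4  P2=6  P3=16
Turnaround (C−A): P1=4  P2=3  P3=13
Turnaround = completion − arrival: P1=4, P2=3, P3=13
Total turnaround = 4 + 3 + 13 = 20

20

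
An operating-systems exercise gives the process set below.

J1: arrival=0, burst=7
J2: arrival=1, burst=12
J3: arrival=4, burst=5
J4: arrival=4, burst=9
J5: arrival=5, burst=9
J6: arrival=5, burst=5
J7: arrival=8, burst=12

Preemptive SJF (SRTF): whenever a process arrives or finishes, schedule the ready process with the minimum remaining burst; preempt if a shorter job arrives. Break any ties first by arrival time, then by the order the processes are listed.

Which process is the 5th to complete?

Gantt: | J1 0-7 | J3 7-12 | J6 12-17 | J4 17-26 | J5 26-35 | J2 35-47 | J7 47-59 |
Completion: J1=7  J2=47  J3=12  J4=26  J5=35  J6=17  J7=59
Turnaround (C−A): J1=7  J2=46  J3=8  J4=22  J5=30  J6=12  J7=51
Finish order: J1 → J3 → J6 → J4 → J5 → J2 → J7

J5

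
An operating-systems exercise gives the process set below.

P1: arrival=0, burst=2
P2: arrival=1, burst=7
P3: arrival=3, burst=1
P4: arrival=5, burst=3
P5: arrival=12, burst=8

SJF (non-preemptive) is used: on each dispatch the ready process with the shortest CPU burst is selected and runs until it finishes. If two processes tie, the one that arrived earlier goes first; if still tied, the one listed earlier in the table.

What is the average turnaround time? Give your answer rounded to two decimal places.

Gantt: | P1 0-2 | P2 2-9 | P3 9-10 | P4 10-13 | P5 13-21 |
Completion: P1=2  P2=9  P3=10  P4=13  P5=21
Turnaround (C−A): P1=2  P2=8  P3=7  P4=8  P5=9
Turnaround times: P1=2, P2=8, P3=7, P4=8, P5=9
Average turnaround = (2+8+7+8+9) / 5 = 34/5 = 6.80

6.80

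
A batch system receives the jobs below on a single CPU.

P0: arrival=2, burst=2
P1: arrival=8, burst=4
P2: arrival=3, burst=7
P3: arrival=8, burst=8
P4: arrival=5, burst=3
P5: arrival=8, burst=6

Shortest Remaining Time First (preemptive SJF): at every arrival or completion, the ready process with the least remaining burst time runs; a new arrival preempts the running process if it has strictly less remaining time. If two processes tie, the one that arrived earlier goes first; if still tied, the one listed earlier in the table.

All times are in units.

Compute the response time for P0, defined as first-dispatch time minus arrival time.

0

Schedule: | idle 0-2 | P0 2-4 | P2 4-5 | P4 5-8 | P1 8-12 | P2 12-18 | P5 18-24 | P3 24-32 |
Completion: P0=4  P1=12  P2=18  P3=32  P4=8  P5=24
Turnaround (C−A): P0=2  P1=4  P2=15  P3=24  P4=3  P5=16
Response(P0) = first start − arrival = 2 − 2 = 0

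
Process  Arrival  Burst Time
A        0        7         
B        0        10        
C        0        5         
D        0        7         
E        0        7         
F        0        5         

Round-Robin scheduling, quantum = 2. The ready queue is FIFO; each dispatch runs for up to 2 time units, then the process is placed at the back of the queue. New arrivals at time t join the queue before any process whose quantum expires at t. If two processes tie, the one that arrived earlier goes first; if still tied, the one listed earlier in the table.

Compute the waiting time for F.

29

Timeline: | A 0-2 | B 2-4 | C 4-6 | D 6-8 | E 8-10 | F 10-12 | A 12-14 | B 14-16 | C 16-18 | D 18-20 | E 20-22 | F 22-24 | A 24-26 | B 26-28 | C 28-29 | D 29-31 | E 31-33 | F 33-34 | A 34-35 | B 35-37 | D 37-38 | E 38-39 | B 39-41 |
Completion: A=35  B=41  C=29  D=38  E=39  F=34
Turnaround (C−A): A=35  B=41  C=29  D=38  E=39  F=34
Waiting(F) = turnaround − burst = 34 − 5 = 29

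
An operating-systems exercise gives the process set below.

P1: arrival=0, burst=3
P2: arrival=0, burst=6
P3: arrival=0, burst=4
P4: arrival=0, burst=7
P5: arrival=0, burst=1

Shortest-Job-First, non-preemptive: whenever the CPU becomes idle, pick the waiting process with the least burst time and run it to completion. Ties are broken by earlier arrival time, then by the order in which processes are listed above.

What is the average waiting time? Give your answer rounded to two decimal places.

5.40

Gantt: | P5 0-1 | P1 1-4 | P3 4-8 | P2 8-14 | P4 14-21 |
Completion: P1=4  P2=14  P3=8  P4=21  P5=1
Waiting times: P1=1, P2=8, P3=4, P4=14, P5=0
Average waiting = (1+8+4+14+0) / 5 = 27/5 = 5.40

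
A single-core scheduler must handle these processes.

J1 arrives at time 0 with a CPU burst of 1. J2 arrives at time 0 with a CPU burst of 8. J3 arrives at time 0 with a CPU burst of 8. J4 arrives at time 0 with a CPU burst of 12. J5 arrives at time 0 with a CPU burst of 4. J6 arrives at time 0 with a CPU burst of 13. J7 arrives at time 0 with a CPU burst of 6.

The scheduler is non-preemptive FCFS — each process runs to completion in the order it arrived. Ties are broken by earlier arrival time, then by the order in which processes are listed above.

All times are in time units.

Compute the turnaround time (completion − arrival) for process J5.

Gantt: | J1 0-1 | J2 1-9 | J3 9-17 | J4 17-29 | J5 29-33 | J6 33-46 | J7 46-52 |
Completion: J1=1  J2=9  J3=17  J4=29  J5=33  J6=46  J7=52
Turnaround (C−A): J1=1  J2=9  J3=17  J4=29  J5=33  J6=46  J7=52
Turnaround(J5) = completion − arrival = 33 − 0 = 33

33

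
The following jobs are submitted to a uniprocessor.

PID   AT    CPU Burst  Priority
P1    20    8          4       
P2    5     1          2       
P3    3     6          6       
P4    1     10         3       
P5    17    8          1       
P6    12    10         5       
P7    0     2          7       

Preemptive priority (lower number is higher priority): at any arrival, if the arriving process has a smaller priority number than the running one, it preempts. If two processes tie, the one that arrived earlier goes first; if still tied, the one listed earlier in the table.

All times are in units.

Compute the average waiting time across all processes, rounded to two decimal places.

14.29

Schedule: | P7 0-1 | P4 1-5 | P2 5-6 | P4 6-12 | P6 12-17 | P5 17-25 | P1 25-33 | P6 33-38 | P3 38-44 | P7 44-45 |
Completion: P1=33  P2=6  P3=44  P4=12  P5=25  P6=38  P7=45
Turnaround (C−A): P1=13  P2=1  P3=41  P4=11  P5=8  P6=26  P7=45
Waiting times: P1=5, P2=0, P3=35, P4=1, P5=0, P6=16, P7=43
Average waiting = (5+0+35+1+0+16+43) / 7 = 100/7 = 14.29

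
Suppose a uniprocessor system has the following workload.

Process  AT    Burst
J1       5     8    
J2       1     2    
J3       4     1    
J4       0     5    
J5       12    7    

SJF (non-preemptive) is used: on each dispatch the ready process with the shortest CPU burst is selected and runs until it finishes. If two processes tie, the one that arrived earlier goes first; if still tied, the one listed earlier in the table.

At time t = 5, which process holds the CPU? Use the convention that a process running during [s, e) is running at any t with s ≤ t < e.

J3

Schedule: | J4 0-5 | J3 5-6 | J2 6-8 | J1 8-16 | J5 16-23 |
Completion: J1=16  J2=8  J3=6  J4=5  J5=23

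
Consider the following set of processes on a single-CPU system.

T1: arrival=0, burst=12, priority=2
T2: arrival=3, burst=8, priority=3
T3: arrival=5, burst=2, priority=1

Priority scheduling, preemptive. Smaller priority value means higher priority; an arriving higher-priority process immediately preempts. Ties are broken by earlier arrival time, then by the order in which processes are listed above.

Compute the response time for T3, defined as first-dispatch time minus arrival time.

0

Schedule: | T1 0-5 | T3 5-7 | T1 7-14 | T2 14-22 |
Completion: T1=14  T2=22  T3=7
Turnaround (C−A): T1=14  T2=19  T3=2
Response(T3) = first start − arrival = 5 − 5 = 0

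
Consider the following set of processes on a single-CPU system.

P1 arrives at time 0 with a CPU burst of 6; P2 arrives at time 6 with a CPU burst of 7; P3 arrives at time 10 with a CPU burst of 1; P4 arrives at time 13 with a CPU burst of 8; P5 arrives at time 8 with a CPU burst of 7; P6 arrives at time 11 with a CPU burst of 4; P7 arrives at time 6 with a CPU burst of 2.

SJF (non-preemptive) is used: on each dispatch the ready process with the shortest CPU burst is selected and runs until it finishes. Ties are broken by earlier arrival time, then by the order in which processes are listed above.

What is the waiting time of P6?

5

Gantt: | P1 0-6 | P7 6-8 | P2 8-15 | P3 15-16 | P6 16-20 | P5 20-27 | P4 27-35 |
Completion: P1=6  P2=15  P3=16  P4=35  P5=27  P6=20  P7=8
Turnaround (C−A): P1=6  P2=9  P3=6  P4=22  P5=19  P6=9  P7=2
Waiting(P6) = turnaround − burst = 9 − 4 = 5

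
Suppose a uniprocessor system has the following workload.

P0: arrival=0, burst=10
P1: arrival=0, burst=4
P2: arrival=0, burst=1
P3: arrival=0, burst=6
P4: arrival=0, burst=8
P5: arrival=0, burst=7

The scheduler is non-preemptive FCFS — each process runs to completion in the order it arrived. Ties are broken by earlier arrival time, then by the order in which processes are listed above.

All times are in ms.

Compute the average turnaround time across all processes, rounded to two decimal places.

Timeline: | P0 0-10 | P1 10-14 | P2 14-15 | P3 15-21 | P4 21-29 | P5 29-36 |
Completion: P0=10  P1=14  P2=15  P3=21  P4=29  P5=36
Turnaround times: P0=10, P1=14, P2=15, P3=21, P4=29, P5=36
Average turnaround = (10+14+15+21+29+36) / 6 = 125/6 = 20.83

20.83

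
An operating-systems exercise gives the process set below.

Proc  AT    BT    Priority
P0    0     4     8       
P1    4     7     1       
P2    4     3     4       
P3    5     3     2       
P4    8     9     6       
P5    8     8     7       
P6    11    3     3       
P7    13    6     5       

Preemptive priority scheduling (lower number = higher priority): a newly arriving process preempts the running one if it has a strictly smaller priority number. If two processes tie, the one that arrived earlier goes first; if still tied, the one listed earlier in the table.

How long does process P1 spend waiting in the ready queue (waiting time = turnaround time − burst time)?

0

Schedule: | P0 0-4 | P1 4-11 | P3 11-14 | P6 14-17 | P2 17-20 | P7 20-26 | P4 26-35 | P5 35-43 |
Completion: P0=4  P1=11  P2=20  P3=14  P4=35  P5=43  P6=17  P7=26
Turnaround (C−A): P0=4  P1=7  P2=16  P3=9  P4=27  P5=35  P6=6  P7=13
Waiting(P1) = turnaround − burst = 7 − 7 = 0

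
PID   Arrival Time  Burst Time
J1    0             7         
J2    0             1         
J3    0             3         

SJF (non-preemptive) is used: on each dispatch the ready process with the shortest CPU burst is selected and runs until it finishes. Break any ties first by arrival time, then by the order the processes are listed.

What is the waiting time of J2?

Gantt: | J2 0-1 | J3 1-4 | J1 4-11 |
Completion: J1=11  J2=1  J3=4
Turnaround (C−A): J1=11  J2=1  J3=4
Waiting(J2) = turnaround − burst = 1 − 1 = 0

0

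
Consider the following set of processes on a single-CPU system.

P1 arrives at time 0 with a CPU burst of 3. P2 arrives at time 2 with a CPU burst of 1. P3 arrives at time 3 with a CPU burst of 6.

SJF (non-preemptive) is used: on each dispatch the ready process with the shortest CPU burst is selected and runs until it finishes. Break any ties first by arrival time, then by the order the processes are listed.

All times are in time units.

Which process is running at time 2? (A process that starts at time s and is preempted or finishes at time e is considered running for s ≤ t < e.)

Gantt: | P1 0-3 | P2 3-4 | P3 4-10 |
Completion: P1=3  P2=4  P3=10

P1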